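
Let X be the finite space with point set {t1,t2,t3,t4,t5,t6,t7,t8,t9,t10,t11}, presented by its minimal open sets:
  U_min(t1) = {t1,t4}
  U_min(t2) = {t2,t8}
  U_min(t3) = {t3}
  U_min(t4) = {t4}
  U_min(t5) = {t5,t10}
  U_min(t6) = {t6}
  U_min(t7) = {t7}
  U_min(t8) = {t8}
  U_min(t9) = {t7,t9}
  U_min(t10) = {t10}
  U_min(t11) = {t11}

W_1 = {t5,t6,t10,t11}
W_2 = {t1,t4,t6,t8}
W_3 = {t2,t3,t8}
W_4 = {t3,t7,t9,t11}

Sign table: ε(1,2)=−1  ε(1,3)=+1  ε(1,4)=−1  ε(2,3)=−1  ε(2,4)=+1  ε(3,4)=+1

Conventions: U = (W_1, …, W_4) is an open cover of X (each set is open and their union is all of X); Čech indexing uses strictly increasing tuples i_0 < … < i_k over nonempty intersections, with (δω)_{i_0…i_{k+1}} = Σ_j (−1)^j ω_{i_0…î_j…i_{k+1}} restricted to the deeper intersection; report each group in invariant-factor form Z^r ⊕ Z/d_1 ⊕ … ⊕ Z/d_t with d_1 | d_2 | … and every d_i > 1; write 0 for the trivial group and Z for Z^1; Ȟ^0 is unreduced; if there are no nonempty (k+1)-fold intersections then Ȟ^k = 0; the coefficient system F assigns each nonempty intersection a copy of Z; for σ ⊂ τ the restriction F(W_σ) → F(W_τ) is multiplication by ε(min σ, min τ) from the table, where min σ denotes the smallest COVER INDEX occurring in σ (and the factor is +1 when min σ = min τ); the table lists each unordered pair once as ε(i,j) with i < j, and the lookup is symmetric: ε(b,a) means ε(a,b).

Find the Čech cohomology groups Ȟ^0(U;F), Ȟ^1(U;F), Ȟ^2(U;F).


nonempty intersections:
  W12={t6} W14={t11} W23={t8} W34={t3}
C dims 4,4; δ0: rk 4, SNF 1^3·2
Ȟ^0: (4−4)−0=0 ⇒ 0
Ȟ^1: (4−0)−4=0 plus torsion [2] ⇒ Z/2
Ȟ^2: (0−0)−0=0 ⇒ 0

Ȟ^0 = 0, Ȟ^1 = Z/2 and Ȟ^2 = 0


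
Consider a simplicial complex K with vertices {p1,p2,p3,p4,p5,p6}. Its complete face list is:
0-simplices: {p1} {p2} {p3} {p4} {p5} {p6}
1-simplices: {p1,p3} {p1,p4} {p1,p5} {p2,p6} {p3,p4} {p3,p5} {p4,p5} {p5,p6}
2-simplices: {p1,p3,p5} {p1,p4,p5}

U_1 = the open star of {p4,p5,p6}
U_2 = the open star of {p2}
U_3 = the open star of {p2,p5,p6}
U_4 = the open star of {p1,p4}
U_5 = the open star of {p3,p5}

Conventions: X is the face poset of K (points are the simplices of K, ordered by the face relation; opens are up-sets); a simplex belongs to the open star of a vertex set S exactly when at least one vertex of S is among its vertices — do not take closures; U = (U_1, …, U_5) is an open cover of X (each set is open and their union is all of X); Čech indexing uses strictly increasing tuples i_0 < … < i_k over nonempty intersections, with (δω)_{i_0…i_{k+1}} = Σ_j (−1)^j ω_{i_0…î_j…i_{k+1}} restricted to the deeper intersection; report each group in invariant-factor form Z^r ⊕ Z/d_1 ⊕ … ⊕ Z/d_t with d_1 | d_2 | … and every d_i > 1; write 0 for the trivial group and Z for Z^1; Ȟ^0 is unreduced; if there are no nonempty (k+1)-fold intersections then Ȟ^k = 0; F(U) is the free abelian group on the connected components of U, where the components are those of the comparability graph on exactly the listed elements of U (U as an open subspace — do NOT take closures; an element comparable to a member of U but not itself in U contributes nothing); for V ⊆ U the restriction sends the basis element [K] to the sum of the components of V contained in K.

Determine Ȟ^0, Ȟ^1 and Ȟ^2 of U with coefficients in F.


Ȟ^0 ≅ Z,  Ȟ^1 ≅ Z,  Ȟ^2 ≅ 0

intersection data:
  U1={{p4},{p5},{p6},{p1,p4},{p1,p5},{p2,p6},{p3,p4},{p3,p5},{p4,p5},{p5,p6},{p1,p3,p5},{p1,p4,p5}} U2={{p2},{p2,p6}} U3={{p2},{p5},{p6},{p1,p5},{p2,p6},{p3,p5},{p4,p5},{p5,p6},{p1,p3,p5},{p1,p4,p5}} U4={{p1},{p4},{p1,p3},{p1,p4},{p1,p5},{p3,p4},{p4,p5},{p1,p3,p5},{p1,p4,p5}} U5={{p3},{p5},{p1,p3},{p1,p5},{p3,p4},{p3,p5},{p4,p5},{p5,p6},{p1,p3,p5},{p1,p4,p5}}
  U12={{p2,p6}} U13={{p5},{p6},{p1,p5},{p2,p6},{p3,p5},{p4,p5},{p5,p6},{p1,p3,p5},{p1,p4,p5}} U14={{p4},{p1,p4},{p1,p5},{p3,p4},{p4,p5},{p1,p3,p5},{p1,p4,p5}} U15={{p5},{p1,p5},{p3,p4},{p3,p5},{p4,p5},{p5,p6},{p1,p3,p5},{p1,p4,p5}} U23={{p2},{p2,p6}} U34={{p1,p5},{p4,p5},{p1,p3,p5},{p1,p4,p5}} U35={{p5},{p1,p5},{p3,p5},{p4,p5},{p5,p6},{p1,p3,p5},{p1,p4,p5}} U45={{p1,p3},{p1,p5},{p3,p4},{p4,p5},{p1,p3,p5},{p1,p4,p5}}
  U123={{p2,p6}} U134={{p1,p5},{p4,p5},{p1,p3,p5},{p1,p4,p5}} U135={{p5},{p1,p5},{p3,p5},{p4,p5},{p5,p6},{p1,p3,p5},{p1,p4,p5}} U145={{p1,p5},{p3,p4},{p4,p5},{p1,p3,p5},{p1,p4,p5}} U345={{p1,p5},{p4,p5},{p1,p3,p5},{p1,p4,p5}}
  U1345={{p1,p5},{p4,p5},{p1,p3,p5},{p1,p4,p5}}
components per intersection:
  U1: {{p4},{p5},{p6},{p1,p4},{p1,p5},{p2,p6},{p3,p4},{p3,p5},{p4,p5},{p5,p6},{p1,p3,p5},{p1,p4,p5}}
  U2: {{p2},{p2,p6}}
  U3: {{p2},{p5},{p6},{p1,p5},{p2,p6},{p3,p5},{p4,p5},{p5,p6},{p1,p3,p5},{p1,p4,p5}}
  U4: {{p1},{p4},{p1,p3},{p1,p4},{p1,p5},{p3,p4},{p4,p5},{p1,p3,p5},{p1,p4,p5}}
  U5: {{p3},{p5},{p1,p3},{p1,p5},{p3,p4},{p3,p5},{p4,p5},{p5,p6},{p1,p3,p5},{p1,p4,p5}}
  U12: {{p2,p6}}
  U13: {{p5},{p6},{p1,p5},{p2,p6},{p3,p5},{p4,p5},{p5,p6},{p1,p3,p5},{p1,p4,p5}}
  U14: {{p4},{p1,p4},{p1,p5},{p3,p4},{p4,p5},{p1,p3,p5},{p1,p4,p5}}
  U15: {{p5},{p1,p5},{p3,p5},{p4,p5},{p5,p6},{p1,p3,p5},{p1,p4,p5}} {{p3,p4}}
  U23: {{p2},{p2,p6}}
  U34: {{p1,p5},{p4,p5},{p1,p3,p5},{p1,p4,p5}}
  U35: {{p5},{p1,p5},{p3,p5},{p4,p5},{p5,p6},{p1,p3,p5},{p1,p4,p5}}
  U45: {{p1,p3},{p1,p5},{p4,p5},{p1,p3,p5},{p1,p4,p5}} {{p3,p4}}
  U123: {{p2,p6}}
  U134: {{p1,p5},{p4,p5},{p1,p3,p5},{p1,p4,p5}}
  U135: {{p5},{p1,p5},{p3,p5},{p4,p5},{p5,p6},{p1,p3,p5},{p1,p4,p5}}
  U145: {{p1,p5},{p4,p5},{p1,p3,p5},{p1,p4,p5}} {{p3,p4}}
  U345: {{p1,p5},{p4,p5},{p1,p3,p5},{p1,p4,p5}}
  U1345: {{p1,p5},{p4,p5},{p1,p3,p5},{p1,p4,p5}}
C dims 5,10,6,1; δ0: rk 4, SNF 1^4; δ1: rk 5, SNF 1^5; δ2: rk 1, SNF 1^1
Ȟ^0 = (5 − 4) − 0 = 1, so Ȟ^0 ≅ Z
Ȟ^1 = (10 − 5) − 4 = 1, so Ȟ^1 ≅ Z
Ȟ^2 = (6 − 1) − 5 = 0, so Ȟ^2 ≅ 0


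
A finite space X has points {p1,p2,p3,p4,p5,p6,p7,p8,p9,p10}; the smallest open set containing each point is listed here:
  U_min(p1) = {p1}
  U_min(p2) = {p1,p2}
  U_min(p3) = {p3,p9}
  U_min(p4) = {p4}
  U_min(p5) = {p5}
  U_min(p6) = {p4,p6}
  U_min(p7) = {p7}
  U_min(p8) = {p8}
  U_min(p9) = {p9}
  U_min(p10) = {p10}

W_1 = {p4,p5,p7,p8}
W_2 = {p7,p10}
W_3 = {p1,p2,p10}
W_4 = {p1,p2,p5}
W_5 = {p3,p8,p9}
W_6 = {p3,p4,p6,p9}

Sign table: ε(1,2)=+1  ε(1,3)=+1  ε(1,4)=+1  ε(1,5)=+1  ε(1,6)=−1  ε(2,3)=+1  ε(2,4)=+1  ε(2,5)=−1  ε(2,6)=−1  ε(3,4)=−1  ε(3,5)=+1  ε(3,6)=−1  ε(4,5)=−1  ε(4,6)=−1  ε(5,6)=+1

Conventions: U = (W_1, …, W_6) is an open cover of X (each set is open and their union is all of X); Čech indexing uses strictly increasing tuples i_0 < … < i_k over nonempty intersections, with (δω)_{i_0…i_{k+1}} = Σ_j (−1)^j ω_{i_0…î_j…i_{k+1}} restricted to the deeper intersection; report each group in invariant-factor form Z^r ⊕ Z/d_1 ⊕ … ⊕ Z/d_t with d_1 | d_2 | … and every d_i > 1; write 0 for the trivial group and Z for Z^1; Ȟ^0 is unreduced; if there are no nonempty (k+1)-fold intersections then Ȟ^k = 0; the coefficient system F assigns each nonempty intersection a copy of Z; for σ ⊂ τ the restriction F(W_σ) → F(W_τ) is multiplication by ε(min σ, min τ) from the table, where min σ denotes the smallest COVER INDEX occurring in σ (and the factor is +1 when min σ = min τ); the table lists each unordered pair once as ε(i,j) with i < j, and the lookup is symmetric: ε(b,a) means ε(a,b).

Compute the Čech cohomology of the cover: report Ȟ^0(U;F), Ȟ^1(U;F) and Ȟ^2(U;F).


Ȟ^0(U;F) ≅ 0, Ȟ^1(U;F) ≅ Z ⊕ Z/2 and Ȟ^2(U;F) ≅ 0

intersection data:
  W12={p7} W14={p5} W15={p8} W16={p4} W23={p10} W34={p1,p2} W56={p3,p9}
C dims 6,7; δ0: rk 6, SNF 1^5·2
Ȟ^0 = (6 − 6) − 0 = 0, so Ȟ^0 ≅ 0
Ȟ^1 = (7 − 0) − 6 = 1 plus torsion [2], so Ȟ^1 ≅ Z ⊕ Z/2
Ȟ^2 = (0 − 0) − 0 = 0, so Ȟ^2 ≅ 0


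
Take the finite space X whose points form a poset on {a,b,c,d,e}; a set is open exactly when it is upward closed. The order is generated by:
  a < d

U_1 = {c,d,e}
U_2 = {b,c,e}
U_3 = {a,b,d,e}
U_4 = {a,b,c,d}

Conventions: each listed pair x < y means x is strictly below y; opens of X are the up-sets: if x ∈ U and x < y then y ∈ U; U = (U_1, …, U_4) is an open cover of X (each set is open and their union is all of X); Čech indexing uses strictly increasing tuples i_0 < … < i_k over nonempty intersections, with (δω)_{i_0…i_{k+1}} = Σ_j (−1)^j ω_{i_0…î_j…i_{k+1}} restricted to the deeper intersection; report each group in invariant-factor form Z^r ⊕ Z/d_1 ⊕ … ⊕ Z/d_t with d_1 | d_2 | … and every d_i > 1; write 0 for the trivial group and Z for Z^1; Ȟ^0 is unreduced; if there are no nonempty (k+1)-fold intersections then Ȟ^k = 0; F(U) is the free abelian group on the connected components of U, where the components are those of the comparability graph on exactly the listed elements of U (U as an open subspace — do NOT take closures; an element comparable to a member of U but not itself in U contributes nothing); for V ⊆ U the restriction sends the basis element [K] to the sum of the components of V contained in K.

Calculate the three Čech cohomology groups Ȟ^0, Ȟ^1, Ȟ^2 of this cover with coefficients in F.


intersection data:
  U12={c,e} U13={d,e} U14={c,d} U23={b,e} U24={b,c} U34={a,b,d}
  U123={e} U124={c} U134={d} U234={b}
components per intersection:
  U1: {c} {d} {e}
  U2: {b} {c} {e}
  U3: {a,d} {b} {e}
  U4: {a,d} {b} {c}
  U12: {c} {e}
  U13: {d} {e}
  U14: {c} {d}
  U23: {b} {e}
  U24: {b} {c}
  U34: {a,d} {b}
  U123: {e}
  U124: {c}
  U134: {d}
  U234: {b}
C dims 12,12,4; δ0: rk 8, SNF 1^8; δ1: rk 4, SNF 1^4
Ȟ^0 = (12 − 8) − 0 = 4, so Ȟ^0 ≅ Z^4
Ȟ^1 = (12 − 4) − 8 = 0, so Ȟ^1 ≅ 0
Ȟ^2 = (4 − 0) − 4 = 0, so Ȟ^2 ≅ 0

Ȟ^0 ≅ Z^4,  Ȟ^1 ≅ 0,  Ȟ^2 ≅ 0


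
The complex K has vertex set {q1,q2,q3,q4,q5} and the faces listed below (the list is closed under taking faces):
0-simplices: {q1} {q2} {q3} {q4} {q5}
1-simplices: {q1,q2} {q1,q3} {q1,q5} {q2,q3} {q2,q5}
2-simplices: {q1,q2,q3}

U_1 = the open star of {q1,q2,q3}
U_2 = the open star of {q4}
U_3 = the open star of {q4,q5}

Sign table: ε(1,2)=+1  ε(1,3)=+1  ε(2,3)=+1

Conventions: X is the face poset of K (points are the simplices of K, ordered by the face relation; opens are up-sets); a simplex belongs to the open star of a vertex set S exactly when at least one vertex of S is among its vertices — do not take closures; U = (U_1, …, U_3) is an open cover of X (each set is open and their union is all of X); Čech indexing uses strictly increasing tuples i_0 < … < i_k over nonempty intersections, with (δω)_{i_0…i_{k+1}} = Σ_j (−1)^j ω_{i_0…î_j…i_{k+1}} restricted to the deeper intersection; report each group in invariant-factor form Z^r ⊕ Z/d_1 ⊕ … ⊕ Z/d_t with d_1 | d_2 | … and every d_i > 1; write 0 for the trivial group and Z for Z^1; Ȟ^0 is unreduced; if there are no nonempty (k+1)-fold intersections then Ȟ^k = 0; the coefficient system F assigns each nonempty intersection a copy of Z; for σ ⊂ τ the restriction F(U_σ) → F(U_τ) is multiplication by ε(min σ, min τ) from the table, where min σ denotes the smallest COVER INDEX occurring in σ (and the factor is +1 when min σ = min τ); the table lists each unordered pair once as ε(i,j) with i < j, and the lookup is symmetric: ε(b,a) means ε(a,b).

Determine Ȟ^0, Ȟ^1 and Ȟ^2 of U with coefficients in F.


Ȟ^0(U;F) ≅ Z; Ȟ^1(U;F) ≅ 0; Ȟ^2(U;F) ≅ 0

nerve of the cover:
  U1={{q1},{q2},{q3},{q1,q2},{q1,q3},{q1,q5},{q2,q3},{q2,q5},{q1,q2,q3}} U2={{q4}} U3={{q4},{q5},{q1,q5},{q2,q5}}
  U13={{q1,q5},{q2,q5}} U23={{q4}}
C dims 3,2; δ0: rk 2, SNF 1^2
Ȟ^0 = (3 − 2) − 0 = 1, so Ȟ^0 ≅ Z
Ȟ^1 = (2 − 0) − 2 = 0, so Ȟ^1 ≅ 0
Ȟ^2 = (0 − 0) − 0 = 0, so Ȟ^2 ≅ 0


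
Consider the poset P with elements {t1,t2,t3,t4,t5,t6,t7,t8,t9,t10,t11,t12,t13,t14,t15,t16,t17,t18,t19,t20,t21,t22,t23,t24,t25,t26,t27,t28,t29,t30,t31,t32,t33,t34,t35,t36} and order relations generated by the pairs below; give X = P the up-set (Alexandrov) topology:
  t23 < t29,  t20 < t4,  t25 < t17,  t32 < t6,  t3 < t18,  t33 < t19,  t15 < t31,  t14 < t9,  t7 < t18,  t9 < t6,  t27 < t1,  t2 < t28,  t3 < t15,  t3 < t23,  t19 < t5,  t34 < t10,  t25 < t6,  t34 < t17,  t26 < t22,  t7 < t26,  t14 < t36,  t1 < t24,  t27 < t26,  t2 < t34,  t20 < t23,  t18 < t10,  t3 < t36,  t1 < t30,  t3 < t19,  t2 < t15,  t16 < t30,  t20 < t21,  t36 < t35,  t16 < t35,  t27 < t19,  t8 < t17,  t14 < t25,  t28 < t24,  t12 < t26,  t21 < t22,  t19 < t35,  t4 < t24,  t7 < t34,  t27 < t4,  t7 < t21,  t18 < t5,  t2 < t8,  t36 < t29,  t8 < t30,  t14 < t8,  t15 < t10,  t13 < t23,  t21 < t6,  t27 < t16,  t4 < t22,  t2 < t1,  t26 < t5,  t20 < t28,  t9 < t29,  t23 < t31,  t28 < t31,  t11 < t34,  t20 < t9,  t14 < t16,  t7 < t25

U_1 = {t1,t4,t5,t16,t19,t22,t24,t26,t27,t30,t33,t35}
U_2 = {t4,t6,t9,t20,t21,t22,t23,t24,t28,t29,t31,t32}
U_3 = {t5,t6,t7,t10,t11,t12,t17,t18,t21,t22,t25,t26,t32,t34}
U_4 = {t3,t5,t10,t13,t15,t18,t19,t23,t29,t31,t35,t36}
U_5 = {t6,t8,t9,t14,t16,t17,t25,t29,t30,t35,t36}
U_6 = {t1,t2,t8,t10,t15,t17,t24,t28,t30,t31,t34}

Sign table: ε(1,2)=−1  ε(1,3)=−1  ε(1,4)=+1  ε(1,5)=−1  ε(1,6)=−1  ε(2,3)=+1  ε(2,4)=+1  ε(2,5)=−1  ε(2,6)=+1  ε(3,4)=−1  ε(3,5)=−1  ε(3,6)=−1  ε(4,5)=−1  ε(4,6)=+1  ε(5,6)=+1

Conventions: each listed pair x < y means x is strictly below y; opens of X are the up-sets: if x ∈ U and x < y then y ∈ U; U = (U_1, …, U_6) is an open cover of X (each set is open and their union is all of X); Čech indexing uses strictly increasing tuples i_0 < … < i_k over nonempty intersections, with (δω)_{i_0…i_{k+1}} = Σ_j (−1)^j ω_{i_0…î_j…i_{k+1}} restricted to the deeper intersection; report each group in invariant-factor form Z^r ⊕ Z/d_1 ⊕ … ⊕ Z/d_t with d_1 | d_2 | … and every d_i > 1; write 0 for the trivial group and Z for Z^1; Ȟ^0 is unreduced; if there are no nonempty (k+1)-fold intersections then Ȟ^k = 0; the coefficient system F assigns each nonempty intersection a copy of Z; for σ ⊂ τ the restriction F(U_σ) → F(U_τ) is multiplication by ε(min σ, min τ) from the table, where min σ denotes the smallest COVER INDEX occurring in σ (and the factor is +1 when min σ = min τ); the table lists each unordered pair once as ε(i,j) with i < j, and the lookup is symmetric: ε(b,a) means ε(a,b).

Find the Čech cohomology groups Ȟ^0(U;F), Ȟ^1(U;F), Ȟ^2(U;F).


nerve of the cover:
  U12={t4,t22,t24} U13={t5,t22,t26} U14={t5,t19,t35} U15={t16,t30,t35} U16={t1,t24,t30} U23={t6,t21,t22,t32} U24={t23,t29,t31} U25={t6,t9,t29} U26={t24,t28,t31} U34={t5,t10,t18} U35={t6,t17,t25} U36={t10,t17,t34} U45={t29,t35,t36} U46={t10,t15,t31} U56={t8,t17,t30}
  U123={t22} U126={t24} U134={t5} U145={t35} U156={t30} U235={t6} U245={t29} U246={t31} U346={t10} U356={t17}
C dims 6,15,10; δ0: rk 6, SNF 1^5·2; δ1: rk 9, SNF 1^9
Ȟ^0 = (6 − 6) − 0 = 0, so Ȟ^0 ≅ 0
Ȟ^1 = (15 − 9) − 6 = 0 plus torsion [2], so Ȟ^1 ≅ Z/2
Ȟ^2 = (10 − 0) − 9 = 1, so Ȟ^2 ≅ Z

Ȟ^0(U;F) ≅ 0, Ȟ^1(U;F) ≅ Z/2, Ȟ^2(U;F) ≅ Z


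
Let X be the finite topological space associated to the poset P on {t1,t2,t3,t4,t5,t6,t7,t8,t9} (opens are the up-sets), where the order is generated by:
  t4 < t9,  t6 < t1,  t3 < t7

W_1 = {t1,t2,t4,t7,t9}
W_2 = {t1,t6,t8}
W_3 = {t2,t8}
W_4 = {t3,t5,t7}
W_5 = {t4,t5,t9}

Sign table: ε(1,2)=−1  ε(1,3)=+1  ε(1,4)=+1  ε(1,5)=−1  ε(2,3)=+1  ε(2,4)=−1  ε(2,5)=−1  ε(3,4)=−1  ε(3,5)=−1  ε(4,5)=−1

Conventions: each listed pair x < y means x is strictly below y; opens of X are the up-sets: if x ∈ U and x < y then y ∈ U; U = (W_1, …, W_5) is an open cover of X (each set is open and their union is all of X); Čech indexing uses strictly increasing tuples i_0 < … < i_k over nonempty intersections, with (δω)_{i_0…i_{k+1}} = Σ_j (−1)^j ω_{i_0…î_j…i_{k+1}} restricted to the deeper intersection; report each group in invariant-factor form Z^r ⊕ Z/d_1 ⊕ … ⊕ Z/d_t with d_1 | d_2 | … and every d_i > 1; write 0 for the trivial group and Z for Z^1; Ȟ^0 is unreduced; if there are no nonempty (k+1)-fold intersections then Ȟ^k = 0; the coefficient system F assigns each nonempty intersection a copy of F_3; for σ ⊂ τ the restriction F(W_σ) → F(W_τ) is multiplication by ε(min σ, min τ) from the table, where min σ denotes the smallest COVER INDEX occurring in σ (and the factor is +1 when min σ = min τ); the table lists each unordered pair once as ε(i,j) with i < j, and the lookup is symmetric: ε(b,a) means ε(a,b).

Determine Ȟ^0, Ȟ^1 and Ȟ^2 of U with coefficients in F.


nonempty intersections:
  W12={t1} W13={t2} W14={t7} W15={t4,t9} W23={t8} W45={t5}
C dims 5,6; δ0: rk_F3 5
Ȟ^0: (5−5)−0=0 ⇒ 0
Ȟ^1: (6−0)−5=1 ⇒ Z/3
Ȟ^2: (0−0)−0=0 ⇒ 0

Ȟ^0 = 0, Ȟ^1 = Z/3 and Ȟ^2 = 0


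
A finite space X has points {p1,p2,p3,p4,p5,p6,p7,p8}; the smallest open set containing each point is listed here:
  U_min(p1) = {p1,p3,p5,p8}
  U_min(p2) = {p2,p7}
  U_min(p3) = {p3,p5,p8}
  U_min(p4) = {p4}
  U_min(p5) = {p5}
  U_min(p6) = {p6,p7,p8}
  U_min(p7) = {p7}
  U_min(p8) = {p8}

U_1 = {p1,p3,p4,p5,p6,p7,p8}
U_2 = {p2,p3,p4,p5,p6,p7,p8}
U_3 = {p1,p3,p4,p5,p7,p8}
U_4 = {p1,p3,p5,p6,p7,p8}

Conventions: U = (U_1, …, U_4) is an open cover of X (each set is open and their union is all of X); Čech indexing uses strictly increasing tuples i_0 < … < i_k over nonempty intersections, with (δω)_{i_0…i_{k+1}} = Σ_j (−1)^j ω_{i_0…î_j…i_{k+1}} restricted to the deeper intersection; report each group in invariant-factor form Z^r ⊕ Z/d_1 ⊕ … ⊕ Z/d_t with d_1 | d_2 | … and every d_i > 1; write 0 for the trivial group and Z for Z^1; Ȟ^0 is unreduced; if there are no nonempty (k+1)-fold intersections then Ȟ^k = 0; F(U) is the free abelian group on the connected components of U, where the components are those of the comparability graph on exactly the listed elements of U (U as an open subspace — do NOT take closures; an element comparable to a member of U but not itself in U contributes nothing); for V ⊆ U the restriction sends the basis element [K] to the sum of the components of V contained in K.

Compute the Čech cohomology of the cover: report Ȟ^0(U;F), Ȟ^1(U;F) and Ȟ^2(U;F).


Ȟ^0(U;F) ≅ Z^2, Ȟ^1(U;F) ≅ 0, Ȟ^2(U;F) ≅ 0

nonempty intersections:
  U12={p3,p4,p5,p6,p7,p8} U13={p1,p3,p4,p5,p7,p8} U14={p1,p3,p5,p6,p7,p8} U23={p3,p4,p5,p7,p8} U24={p3,p5,p6,p7,p8} U34={p1,p3,p5,p7,p8}
  U123={p3,p4,p5,p7,p8} U124={p3,p5,p6,p7,p8} U134={p1,p3,p5,p7,p8} U234={p3,p5,p7,p8}
  U1234={p3,p5,p7,p8}
components per intersection:
  U1: {p1,p3,p5,p6,p7,p8} {p4}
  U2: {p2,p3,p5,p6,p7,p8} {p4}
  U3: {p1,p3,p5,p8} {p4} {p7}
  U4: {p1,p3,p5,p6,p7,p8}
  U12: {p3,p5,p6,p7,p8} {p4}
  U13: {p1,p3,p5,p8} {p4} {p7}
  U14: {p1,p3,p5,p6,p7,p8}
  U23: {p3,p5,p8} {p4} {p7}
  U24: {p3,p5,p6,p7,p8}
  U34: {p1,p3,p5,p8} {p7}
  U123: {p3,p5,p8} {p4} {p7}
  U124: {p3,p5,p6,p7,p8}
  U134: {p1,p3,p5,p8} {p7}
  U234: {p3,p5,p8} {p7}
  U1234: {p3,p5,p8} {p7}
C dims 8,12,8,2; δ0: rk 6, SNF 1^6; δ1: rk 6, SNF 1^6; δ2: rk 2, SNF 1^2
Ȟ^0: (8−6)−0=2 ⇒ Z^2
Ȟ^1: (12−6)−6=0 ⇒ 0
Ȟ^2: (8−2)−6=0 ⇒ 0


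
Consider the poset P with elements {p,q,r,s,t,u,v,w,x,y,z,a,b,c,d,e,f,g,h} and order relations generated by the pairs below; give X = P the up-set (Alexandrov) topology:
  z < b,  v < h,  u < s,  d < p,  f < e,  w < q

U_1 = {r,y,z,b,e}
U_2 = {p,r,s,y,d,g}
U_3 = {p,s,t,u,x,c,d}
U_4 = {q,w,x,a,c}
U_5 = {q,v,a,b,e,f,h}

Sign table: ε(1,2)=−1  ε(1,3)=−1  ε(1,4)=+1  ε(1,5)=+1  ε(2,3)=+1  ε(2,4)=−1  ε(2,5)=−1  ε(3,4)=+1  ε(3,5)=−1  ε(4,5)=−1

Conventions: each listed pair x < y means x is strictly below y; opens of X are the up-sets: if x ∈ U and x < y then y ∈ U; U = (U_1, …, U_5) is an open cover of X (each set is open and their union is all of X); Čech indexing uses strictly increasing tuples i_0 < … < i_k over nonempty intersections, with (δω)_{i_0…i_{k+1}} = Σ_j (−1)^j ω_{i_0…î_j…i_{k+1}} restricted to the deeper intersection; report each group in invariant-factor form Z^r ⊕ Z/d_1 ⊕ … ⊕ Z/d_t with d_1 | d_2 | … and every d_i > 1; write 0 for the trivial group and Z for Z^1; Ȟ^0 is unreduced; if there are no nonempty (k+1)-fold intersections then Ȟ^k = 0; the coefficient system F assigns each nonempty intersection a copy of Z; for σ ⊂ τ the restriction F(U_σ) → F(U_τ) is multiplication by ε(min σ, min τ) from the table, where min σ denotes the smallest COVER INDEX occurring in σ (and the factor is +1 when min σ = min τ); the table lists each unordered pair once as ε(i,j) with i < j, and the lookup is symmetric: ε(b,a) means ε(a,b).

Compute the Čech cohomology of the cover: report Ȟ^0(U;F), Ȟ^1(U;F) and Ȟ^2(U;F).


Ȟ^0 ≅ Z, Ȟ^1 ≅ Z and Ȟ^2 ≅ 0

nonempty overlaps:
  U12={r,y} U15={b,e} U23={p,s,d} U34={x,c} U45={q,a}
C dims 5,5; δ0: rk 4, SNF 1^4
degree 0: 5−4−0 = 1 → Ȟ^0 ≅ Z
degree 1: 5−0−4 = 1 → Ȟ^1 ≅ Z
degree 2: 0−0−0 = 0 → Ȟ^2 ≅ 0


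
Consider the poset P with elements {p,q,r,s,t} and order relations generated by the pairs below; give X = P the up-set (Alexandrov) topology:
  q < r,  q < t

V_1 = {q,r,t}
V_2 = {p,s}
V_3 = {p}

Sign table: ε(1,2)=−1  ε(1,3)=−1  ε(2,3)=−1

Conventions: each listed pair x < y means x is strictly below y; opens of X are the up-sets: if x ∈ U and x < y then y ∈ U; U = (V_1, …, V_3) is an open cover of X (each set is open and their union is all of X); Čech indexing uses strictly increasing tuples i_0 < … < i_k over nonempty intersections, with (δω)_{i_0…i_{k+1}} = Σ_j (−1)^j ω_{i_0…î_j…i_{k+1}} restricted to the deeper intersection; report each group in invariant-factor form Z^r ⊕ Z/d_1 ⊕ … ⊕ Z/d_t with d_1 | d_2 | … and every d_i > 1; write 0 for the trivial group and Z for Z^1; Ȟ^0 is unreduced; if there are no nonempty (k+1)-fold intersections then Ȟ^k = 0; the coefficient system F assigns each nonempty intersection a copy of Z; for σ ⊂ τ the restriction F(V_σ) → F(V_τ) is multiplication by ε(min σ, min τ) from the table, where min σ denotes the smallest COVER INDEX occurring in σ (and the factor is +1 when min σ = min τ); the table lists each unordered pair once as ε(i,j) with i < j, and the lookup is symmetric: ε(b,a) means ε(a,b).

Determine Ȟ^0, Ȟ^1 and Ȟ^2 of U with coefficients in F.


cover nerve:
  V23={p}
C dims 3,1; δ0: rk 1, SNF 1^1
Ȟ^0: (3−1)−0=2 ⇒ Z^2
Ȟ^1: (1−0)−1=0 ⇒ 0
Ȟ^2: (0−0)−0=0 ⇒ 0

Ȟ^0(U;F) ≅ Z^2; Ȟ^1(U;F) ≅ 0; Ȟ^2(U;F) ≅ 0


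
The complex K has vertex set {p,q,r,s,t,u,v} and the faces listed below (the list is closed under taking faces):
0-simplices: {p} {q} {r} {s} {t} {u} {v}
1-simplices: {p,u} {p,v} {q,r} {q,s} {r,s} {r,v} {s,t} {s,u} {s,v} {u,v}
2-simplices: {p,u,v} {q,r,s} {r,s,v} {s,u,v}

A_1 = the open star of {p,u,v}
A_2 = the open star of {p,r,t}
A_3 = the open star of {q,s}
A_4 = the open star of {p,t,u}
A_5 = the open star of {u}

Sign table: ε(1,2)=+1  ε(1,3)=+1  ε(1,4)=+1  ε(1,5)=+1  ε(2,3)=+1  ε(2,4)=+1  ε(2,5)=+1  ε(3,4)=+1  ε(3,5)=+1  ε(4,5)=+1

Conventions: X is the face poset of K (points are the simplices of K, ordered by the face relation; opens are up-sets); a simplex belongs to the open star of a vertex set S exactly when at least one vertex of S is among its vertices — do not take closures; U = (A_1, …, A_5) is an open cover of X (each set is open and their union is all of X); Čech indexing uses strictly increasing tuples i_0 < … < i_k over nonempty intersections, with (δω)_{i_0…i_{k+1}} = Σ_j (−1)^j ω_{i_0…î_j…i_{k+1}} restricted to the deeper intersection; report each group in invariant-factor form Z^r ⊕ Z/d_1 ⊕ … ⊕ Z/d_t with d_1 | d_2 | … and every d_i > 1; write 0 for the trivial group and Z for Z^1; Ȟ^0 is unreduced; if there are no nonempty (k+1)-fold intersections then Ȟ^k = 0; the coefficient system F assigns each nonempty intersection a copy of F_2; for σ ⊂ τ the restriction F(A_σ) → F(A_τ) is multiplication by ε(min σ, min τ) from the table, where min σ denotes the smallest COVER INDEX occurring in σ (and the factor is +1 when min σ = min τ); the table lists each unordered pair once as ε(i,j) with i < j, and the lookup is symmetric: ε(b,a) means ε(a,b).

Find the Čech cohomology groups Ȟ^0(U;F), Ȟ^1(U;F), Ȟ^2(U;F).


Ȟ^0(U;F) ≅ Z/2, Ȟ^1(U;F) ≅ 0 and Ȟ^2(U;F) ≅ Z/2

nerve of the cover:
  A1={{p},{u},{v},{p,u},{p,v},{r,v},{s,u},{s,v},{u,v},{p,u,v},{r,s,v},{s,u,v}} A2={{p},{r},{t},{p,u},{p,v},{q,r},{r,s},{r,v},{s,t},{p,u,v},{q,r,s},{r,s,v}} A3={{q},{s},{q,r},{q,s},{r,s},{s,t},{s,u},{s,v},{q,r,s},{r,s,v},{s,u,v}} A4={{p},{t},{u},{p,u},{p,v},{s,t},{s,u},{u,v},{p,u,v},{s,u,v}} A5={{u},{p,u},{s,u},{u,v},{p,u,v},{s,u,v}}
  A12={{p},{p,u},{p,v},{r,v},{p,u,v},{r,s,v}} A13={{s,u},{s,v},{r,s,v},{s,u,v}} A14={{p},{u},{p,u},{p,v},{s,u},{u,v},{p,u,v},{s,u,v}} A15={{u},{p,u},{s,u},{u,v},{p,u,v},{s,u,v}} A23={{q,r},{r,s},{s,t},{q,r,s},{r,s,v}} A24={{p},{t},{p,u},{p,v},{s,t},{p,u,v}} A25={{p,u},{p,u,v}} A34={{s,t},{s,u},{s,u,v}} A35={{s,u},{s,u,v}} A45={{u},{p,u},{s,u},{u,v},{p,u,v},{s,u,v}}
  A123={{r,s,v}} A124={{p},{p,u},{p,v},{p,u,v}} A125={{p,u},{p,u,v}} A134={{s,u},{s,u,v}} A135={{s,u},{s,u,v}} A145={{u},{p,u},{s,u},{u,v},{p,u,v},{s,u,v}} A234={{s,t}} A245={{p,u},{p,u,v}} A345={{s,u},{s,u,v}}
  A1245={{p,u},{p,u,v}} A1345={{s,u},{s,u,v}}
C dims 5,10,9,2; δ0: rk_F2 4; δ1: rk_F2 6; δ2: rk_F2 2
Ȟ^0 = (5 − 4) − 0 = 1, so Ȟ^0 ≅ Z/2
Ȟ^1 = (10 − 6) − 4 = 0, so Ȟ^1 ≅ 0
Ȟ^2 = (9 − 2) − 6 = 1, so Ȟ^2 ≅ Z/2


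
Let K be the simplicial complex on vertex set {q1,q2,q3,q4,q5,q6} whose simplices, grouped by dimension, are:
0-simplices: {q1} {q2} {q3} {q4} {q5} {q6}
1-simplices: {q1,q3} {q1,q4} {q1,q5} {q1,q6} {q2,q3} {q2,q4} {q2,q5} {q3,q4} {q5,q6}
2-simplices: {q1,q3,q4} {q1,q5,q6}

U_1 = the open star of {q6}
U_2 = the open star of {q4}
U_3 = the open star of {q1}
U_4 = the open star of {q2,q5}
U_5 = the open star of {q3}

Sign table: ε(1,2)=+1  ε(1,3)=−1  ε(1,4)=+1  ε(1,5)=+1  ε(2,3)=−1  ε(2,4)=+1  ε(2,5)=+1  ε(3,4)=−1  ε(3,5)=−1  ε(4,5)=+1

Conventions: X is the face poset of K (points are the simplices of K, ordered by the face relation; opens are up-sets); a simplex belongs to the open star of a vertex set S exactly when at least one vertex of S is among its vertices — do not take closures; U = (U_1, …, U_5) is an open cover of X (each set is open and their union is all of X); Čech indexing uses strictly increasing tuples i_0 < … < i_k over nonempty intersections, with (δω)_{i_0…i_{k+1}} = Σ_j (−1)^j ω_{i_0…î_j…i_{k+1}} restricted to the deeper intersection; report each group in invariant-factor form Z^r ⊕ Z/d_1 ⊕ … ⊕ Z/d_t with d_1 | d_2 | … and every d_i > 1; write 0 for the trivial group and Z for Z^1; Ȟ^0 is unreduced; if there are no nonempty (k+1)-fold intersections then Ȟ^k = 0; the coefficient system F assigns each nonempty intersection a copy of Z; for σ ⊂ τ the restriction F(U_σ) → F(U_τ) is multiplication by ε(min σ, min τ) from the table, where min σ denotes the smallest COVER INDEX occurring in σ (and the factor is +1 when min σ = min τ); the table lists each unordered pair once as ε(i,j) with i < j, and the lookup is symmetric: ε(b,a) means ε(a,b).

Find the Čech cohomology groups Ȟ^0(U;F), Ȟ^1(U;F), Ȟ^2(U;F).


Ȟ^0 = Z,  Ȟ^1 = Z^2,  Ȟ^2 = 0

nonempty intersections:
  U1={{q6},{q1,q6},{q5,q6},{q1,q5,q6}} U2={{q4},{q1,q4},{q2,q4},{q3,q4},{q1,q3,q4}} U3={{q1},{q1,q3},{q1,q4},{q1,q5},{q1,q6},{q1,q3,q4},{q1,q5,q6}} U4={{q2},{q5},{q1,q5},{q2,q3},{q2,q4},{q2,q5},{q5,q6},{q1,q5,q6}} U5={{q3},{q1,q3},{q2,q3},{q3,q4},{q1,q3,q4}}
  U13={{q1,q6},{q1,q5,q6}} U14={{q5,q6},{q1,q5,q6}} U23={{q1,q4},{q1,q3,q4}} U24={{q2,q4}} U25={{q3,q4},{q1,q3,q4}} U34={{q1,q5},{q1,q5,q6}} U35={{q1,q3},{q1,q3,q4}} U45={{q2,q3}}
  U134={{q1,q5,q6}} U235={{q1,q3,q4}}
C dims 5,8,2; δ0: rk 4, SNF 1^4; δ1: rk 2, SNF 1^2
Ȟ^0: (5−4)−0=1 ⇒ Z
Ȟ^1: (8−2)−4=2 ⇒ Z^2
Ȟ^2: (2−0)−2=0 ⇒ 0


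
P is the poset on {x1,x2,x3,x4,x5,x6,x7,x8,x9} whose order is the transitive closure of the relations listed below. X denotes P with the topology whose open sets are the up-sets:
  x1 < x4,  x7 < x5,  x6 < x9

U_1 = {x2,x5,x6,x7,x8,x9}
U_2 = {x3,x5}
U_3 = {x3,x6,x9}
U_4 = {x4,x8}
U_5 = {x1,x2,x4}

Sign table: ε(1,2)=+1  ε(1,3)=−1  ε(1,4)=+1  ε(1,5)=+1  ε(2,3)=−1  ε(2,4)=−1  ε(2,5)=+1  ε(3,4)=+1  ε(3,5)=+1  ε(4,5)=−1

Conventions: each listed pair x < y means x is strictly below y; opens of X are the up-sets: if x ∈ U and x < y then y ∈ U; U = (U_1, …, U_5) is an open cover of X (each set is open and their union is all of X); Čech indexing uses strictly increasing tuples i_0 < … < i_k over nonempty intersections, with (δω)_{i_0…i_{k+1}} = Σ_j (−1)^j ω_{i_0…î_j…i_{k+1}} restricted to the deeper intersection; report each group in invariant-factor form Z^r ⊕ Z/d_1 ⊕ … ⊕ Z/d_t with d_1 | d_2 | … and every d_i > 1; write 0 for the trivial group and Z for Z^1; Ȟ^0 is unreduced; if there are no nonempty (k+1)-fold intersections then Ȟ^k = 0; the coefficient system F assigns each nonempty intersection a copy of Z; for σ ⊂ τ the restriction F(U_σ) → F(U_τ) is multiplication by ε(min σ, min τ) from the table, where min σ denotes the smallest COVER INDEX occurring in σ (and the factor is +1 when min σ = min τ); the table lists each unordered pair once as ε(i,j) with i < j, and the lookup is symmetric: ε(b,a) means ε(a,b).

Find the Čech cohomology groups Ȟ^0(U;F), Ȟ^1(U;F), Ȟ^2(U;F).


Ȟ^0(U;F) ≅ 0,  Ȟ^1(U;F) ≅ Z ⊕ Z/2,  Ȟ^2(U;F) ≅ 0

nonempty overlaps:
  U12={x5} U13={x6,x9} U14={x8} U15={x2} U23={x3} U45={x4}
C dims 5,6; δ0: rk 5, SNF 1^4·2
degree 0: 5−5−0 = 0 → Ȟ^0 ≅ 0
degree 1: 6−0−5 = 1 plus torsion [2] → Ȟ^1 ≅ Z ⊕ Z/2
degree 2: 0−0−0 = 0 → Ȟ^2 ≅ 0


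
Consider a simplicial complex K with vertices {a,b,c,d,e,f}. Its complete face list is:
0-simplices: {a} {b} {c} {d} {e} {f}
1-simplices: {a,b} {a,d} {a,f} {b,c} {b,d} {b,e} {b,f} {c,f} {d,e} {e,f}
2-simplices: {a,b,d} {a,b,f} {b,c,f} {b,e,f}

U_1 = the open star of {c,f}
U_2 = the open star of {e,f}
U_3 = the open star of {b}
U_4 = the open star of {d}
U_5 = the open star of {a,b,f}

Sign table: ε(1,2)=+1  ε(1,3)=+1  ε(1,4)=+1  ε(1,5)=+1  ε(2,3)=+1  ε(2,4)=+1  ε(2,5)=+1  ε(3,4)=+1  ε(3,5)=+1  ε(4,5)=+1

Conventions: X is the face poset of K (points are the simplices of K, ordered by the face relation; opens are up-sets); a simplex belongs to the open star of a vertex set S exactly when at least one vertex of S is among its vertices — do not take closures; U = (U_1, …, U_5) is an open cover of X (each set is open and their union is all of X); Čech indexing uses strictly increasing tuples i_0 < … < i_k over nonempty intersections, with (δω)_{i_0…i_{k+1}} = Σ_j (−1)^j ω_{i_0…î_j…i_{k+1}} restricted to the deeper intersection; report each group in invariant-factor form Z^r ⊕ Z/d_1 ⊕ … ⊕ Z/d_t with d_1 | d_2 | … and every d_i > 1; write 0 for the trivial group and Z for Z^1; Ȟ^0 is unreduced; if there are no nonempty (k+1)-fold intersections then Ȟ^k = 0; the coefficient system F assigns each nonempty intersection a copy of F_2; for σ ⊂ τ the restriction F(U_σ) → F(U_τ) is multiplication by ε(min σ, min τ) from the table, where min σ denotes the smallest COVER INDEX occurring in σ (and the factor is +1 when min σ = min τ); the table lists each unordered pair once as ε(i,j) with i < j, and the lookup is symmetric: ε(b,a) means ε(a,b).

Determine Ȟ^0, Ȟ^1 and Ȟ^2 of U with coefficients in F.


Ȟ^0(U;F) ≅ Z/2,  Ȟ^1(U;F) ≅ Z/2,  Ȟ^2(U;F) ≅ 0

nerve simplices:
  U1={{c},{f},{a,f},{b,c},{b,f},{c,f},{e,f},{a,b,f},{b,c,f},{b,e,f}} U2={{e},{f},{a,f},{b,e},{b,f},{c,f},{d,e},{e,f},{a,b,f},{b,c,f},{b,e,f}} U3={{b},{a,b},{b,c},{b,d},{b,e},{b,f},{a,b,d},{a,b,f},{b,c,f},{b,e,f}} U4={{d},{a,d},{b,d},{d,e},{a,b,d}} U5={{a},{b},{f},{a,b},{a,d},{a,f},{b,c},{b,d},{b,e},{b,f},{c,f},{e,f},{a,b,d},{a,b,f},{b,c,f},{b,e,f}}
  U12={{f},{a,f},{b,f},{c,f},{e,f},{a,b,f},{b,c,f},{b,e,f}} U13={{b,c},{b,f},{a,b,f},{b,c,f},{b,e,f}} U15={{f},{a,f},{b,c},{b,f},{c,f},{e,f},{a,b,f},{b,c,f},{b,e,f}} U23={{b,e},{b,f},{a,b,f},{b,c,f},{b,e,f}} U24={{d,e}} U25={{f},{a,f},{b,e},{b,f},{c,f},{e,f},{a,b,f},{b,c,f},{b,e,f}} U34={{b,d},{a,b,d}} U35={{b},{a,b},{b,c},{b,d},{b,e},{b,f},{a,b,d},{a,b,f},{b,c,f},{b,e,f}} U45={{a,d},{b,d},{a,b,d}}
  U123={{b,f},{a,b,f},{b,c,f},{b,e,f}} U125={{f},{a,f},{b,f},{c,f},{e,f},{a,b,f},{b,c,f},{b,e,f}} U135={{b,c},{b,f},{a,b,f},{b,c,f},{b,e,f}} U235={{b,e},{b,f},{a,b,f},{b,c,f},{b,e,f}} U345={{b,d},{a,b,d}}
  U1235={{b,f},{a,b,f},{b,c,f},{b,e,f}}
C dims 5,9,5,1; δ0: rk_F2 4; δ1: rk_F2 4; δ2: rk_F2 1
degree 0: 5−4−0 = 1 → Ȟ^0 ≅ Z/2
degree 1: 9−4−4 = 1 → Ȟ^1 ≅ Z/2
degree 2: 5−1−4 = 0 → Ȟ^2 ≅ 0


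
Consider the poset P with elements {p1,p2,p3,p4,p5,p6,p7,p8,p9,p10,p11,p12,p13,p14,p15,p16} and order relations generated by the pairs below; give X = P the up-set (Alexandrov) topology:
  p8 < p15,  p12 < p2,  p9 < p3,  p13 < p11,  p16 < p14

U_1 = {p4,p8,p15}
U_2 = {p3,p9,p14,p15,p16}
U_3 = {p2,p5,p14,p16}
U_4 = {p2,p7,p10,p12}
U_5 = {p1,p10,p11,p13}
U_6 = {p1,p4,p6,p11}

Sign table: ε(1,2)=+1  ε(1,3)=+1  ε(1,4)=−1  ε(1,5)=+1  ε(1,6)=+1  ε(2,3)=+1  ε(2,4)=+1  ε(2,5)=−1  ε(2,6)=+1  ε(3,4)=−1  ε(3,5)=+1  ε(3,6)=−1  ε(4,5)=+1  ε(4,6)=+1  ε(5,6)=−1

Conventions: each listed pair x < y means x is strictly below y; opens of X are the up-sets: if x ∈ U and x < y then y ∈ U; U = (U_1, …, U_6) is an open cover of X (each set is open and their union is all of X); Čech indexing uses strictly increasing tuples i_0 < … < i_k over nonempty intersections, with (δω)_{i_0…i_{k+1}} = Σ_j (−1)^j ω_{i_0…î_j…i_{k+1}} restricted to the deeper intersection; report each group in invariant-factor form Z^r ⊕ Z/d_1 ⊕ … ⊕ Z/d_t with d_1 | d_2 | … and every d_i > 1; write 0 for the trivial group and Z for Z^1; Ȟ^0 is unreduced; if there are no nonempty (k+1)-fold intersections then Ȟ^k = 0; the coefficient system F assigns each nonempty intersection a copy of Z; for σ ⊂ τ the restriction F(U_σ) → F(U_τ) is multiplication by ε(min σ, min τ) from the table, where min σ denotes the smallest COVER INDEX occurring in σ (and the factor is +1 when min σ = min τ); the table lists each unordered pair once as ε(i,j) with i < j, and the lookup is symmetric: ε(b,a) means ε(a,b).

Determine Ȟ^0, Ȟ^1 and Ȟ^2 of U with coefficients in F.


Ȟ^0 = Z, Ȟ^1 = Z and Ȟ^2 = 0

nerve of the cover:
  U12={p15} U16={p4} U23={p14,p16} U34={p2} U45={p10} U56={p1,p11}
C dims 6,6; δ0: rk 5, SNF 1^5
Ȟ^0 = (6 − 5) − 0 = 1, so Ȟ^0 ≅ Z
Ȟ^1 = (6 − 0) − 5 = 1, so Ȟ^1 ≅ Z
Ȟ^2 = (0 − 0) − 0 = 0, so Ȟ^2 ≅ 0


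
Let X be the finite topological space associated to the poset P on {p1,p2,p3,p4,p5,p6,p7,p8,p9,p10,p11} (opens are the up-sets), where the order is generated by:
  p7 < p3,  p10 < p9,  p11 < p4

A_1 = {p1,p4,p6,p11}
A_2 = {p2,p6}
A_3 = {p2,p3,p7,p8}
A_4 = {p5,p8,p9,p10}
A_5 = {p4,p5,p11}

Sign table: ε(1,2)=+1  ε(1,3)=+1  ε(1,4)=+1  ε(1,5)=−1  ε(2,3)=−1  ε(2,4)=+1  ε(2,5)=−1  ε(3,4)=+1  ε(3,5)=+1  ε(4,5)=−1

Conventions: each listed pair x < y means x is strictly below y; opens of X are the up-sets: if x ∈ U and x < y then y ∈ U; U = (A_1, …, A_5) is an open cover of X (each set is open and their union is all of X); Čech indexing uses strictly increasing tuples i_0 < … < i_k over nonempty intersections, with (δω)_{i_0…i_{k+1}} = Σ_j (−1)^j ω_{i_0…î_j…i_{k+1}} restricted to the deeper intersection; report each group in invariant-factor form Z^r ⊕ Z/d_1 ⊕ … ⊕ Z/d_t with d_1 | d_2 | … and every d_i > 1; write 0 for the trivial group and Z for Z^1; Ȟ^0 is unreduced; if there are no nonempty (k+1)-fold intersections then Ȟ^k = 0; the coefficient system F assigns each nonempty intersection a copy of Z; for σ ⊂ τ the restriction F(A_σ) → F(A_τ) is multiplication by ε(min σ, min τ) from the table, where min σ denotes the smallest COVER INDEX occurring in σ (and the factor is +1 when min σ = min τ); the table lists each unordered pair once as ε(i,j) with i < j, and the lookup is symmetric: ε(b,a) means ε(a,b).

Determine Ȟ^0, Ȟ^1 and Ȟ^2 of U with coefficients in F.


Ȟ^0 = 0,  Ȟ^1 = Z/2,  Ȟ^2 = 0

cover nerve:
  A12={p6} A15={p4,p11} A23={p2} A34={p8} A45={p5}
C dims 5,5; δ0: rk 5, SNF 1^4·2
Ȟ^0: (5−5)−0=0 ⇒ 0
Ȟ^1: (5−0)−5=0 plus torsion [2] ⇒ Z/2
Ȟ^2: (0−0)−0=0 ⇒ 0


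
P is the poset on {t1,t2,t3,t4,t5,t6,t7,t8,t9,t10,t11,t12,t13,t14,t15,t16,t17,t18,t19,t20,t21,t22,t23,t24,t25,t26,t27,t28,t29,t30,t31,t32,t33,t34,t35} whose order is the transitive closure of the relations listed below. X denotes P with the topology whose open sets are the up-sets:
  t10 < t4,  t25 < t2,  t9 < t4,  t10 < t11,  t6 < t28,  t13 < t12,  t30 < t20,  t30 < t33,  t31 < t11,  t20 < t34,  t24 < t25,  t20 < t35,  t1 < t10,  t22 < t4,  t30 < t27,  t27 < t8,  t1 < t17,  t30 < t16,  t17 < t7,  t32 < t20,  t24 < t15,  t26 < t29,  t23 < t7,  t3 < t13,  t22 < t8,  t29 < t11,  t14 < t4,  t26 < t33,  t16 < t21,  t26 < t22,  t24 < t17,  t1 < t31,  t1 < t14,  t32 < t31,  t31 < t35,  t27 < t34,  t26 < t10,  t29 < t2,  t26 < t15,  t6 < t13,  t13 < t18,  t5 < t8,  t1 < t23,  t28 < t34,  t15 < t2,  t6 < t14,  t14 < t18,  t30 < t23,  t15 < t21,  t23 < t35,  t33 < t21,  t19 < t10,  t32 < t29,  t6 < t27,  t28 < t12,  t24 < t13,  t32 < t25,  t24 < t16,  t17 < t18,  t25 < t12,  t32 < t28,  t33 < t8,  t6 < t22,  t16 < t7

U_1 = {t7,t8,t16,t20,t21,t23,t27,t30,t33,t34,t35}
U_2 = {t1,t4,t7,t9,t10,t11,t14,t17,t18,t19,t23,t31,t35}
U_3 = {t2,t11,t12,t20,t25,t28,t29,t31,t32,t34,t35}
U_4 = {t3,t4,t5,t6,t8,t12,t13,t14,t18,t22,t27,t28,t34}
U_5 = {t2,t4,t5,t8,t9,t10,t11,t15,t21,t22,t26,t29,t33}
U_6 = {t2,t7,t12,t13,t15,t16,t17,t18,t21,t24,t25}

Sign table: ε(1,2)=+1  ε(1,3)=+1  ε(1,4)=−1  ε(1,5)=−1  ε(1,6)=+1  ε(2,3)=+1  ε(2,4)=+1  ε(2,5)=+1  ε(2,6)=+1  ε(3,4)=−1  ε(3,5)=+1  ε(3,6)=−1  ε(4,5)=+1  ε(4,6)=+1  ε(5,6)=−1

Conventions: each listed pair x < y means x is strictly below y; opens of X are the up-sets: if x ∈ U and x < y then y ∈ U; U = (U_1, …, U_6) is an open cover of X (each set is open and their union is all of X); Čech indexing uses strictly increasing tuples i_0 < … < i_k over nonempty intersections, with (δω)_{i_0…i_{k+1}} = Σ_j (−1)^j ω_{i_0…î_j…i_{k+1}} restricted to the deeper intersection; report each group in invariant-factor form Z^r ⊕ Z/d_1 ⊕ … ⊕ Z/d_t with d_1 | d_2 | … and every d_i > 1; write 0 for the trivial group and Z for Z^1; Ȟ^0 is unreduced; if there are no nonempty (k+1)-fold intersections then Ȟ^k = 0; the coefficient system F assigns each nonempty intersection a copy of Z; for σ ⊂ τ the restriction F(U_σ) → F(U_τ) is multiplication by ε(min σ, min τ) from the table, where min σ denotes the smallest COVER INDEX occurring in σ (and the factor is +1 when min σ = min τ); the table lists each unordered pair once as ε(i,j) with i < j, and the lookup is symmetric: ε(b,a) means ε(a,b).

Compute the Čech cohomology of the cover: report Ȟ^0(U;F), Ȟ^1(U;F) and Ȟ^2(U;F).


Ȟ^0(U;F) ≅ 0; Ȟ^1(U;F) ≅ Z/2; Ȟ^2(U;F) ≅ Z

nonempty overlaps:
  U12={t7,t23,t35} U13={t20,t34,t35} U14={t8,t27,t34} U15={t8,t21,t33} U16={t7,t16,t21} U23={t11,t31,t35} U24={t4,t14,t18} U25={t4,t9,t10,t11} U26={t7,t17,t18} U34={t12,t28,t34} U35={t2,t11,t29} U36={t2,t12,t25} U45={t4,t5,t8,t22} U46={t12,t13,t18} U56={t2,t15,t21}
  U123={t35} U126={t7} U134={t34} U145={t8} U156={t21} U235={t11} U245={t4} U246={t18} U346={t12} U356={t2}
C dims 6,15,10; δ0: rk 6, SNF 1^5·2; δ1: rk 9, SNF 1^9
degree 0: 6−6−0 = 0 → Ȟ^0 ≅ 0
degree 1: 15−9−6 = 0 plus torsion [2] → Ȟ^1 ≅ Z/2
degree 2: 10−0−9 = 1 → Ȟ^2 ≅ Z


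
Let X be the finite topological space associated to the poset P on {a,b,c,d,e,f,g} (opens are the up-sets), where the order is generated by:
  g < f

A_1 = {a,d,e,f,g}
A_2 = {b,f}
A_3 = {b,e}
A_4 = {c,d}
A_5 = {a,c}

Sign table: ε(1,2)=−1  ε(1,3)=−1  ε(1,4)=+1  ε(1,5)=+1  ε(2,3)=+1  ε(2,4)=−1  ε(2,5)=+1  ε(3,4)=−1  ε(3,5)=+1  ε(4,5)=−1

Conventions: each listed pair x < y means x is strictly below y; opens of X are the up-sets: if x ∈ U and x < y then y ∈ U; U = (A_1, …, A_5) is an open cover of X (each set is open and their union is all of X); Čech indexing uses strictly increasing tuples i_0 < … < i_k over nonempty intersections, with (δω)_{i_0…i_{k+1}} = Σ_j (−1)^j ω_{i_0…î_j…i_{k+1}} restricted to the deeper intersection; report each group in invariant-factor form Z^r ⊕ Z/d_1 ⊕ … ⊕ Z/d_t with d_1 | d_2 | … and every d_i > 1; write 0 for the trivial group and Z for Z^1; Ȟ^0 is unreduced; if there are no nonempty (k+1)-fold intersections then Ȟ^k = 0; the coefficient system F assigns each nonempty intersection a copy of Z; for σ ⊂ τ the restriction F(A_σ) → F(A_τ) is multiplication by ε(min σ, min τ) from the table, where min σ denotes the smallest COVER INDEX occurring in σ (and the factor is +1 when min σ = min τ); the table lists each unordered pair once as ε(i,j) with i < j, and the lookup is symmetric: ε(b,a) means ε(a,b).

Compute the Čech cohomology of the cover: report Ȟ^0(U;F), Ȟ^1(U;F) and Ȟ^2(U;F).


Ȟ^0 = 0, Ȟ^1 = Z ⊕ Z/2, Ȟ^2 = 0

nonempty intersections:
  A12={f} A13={e} A14={d} A15={a} A23={b} A45={c}
C dims 5,6; δ0: rk 5, SNF 1^4·2
Ȟ^0: (5−5)−0=0 ⇒ 0
Ȟ^1: (6−0)−5=1 plus torsion [2] ⇒ Z ⊕ Z/2
Ȟ^2: (0−0)−0=0 ⇒ 0
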